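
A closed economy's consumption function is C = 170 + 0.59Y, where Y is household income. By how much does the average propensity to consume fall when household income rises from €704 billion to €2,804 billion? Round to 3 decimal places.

At Y = 704: C = 170 + 0.59(704) = 585.36, APC = 585.36/704 = 0.8315
At Y = 2804: C = 1824.36, APC = 1824.36/2804 = 0.6506
Fall in APC = 0.8315 − 0.6506 = 0.1809 ≈ 0.181

ΔAPC = 0.181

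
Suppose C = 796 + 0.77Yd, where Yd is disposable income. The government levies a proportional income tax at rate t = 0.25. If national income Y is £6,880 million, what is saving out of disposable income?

S = 390.8

Yd = (1 − 0.25)(6880) = 0.75(6880) = 5160
C = 796 + 0.77(5160) = 796 + 3973.2 = 4769.2
S = Yd − C = 5160 − 4769.2 = 390.8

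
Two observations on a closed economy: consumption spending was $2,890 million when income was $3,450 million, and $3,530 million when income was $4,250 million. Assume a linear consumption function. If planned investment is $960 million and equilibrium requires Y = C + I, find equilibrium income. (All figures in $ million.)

Y = 5450

MPC = (3530 − 2890)/(4250 − 3450) = 640/800 = 0.8
a = 2890 − 0.8(3450) = 130
Equilibrium: Y = 130 + 0.8Y + 960
0.2Y = 1090, so Y = 1090/0.2 = 5450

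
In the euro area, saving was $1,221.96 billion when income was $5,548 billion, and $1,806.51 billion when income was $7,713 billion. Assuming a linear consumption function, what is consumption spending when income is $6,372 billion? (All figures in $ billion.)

C = 4927.56

MPS = ΔS/ΔY = (1806.51 − 1221.96)/(7713 − 5548) = 584.55/2165 = 0.27
MPC = 1 − MPS = 0.73
Autonomous saving = 1221.96 − 0.27(5548) = -276, so a = 276
C = 276 + 0.73(6372) = 276 + 4651.56 = 4927.56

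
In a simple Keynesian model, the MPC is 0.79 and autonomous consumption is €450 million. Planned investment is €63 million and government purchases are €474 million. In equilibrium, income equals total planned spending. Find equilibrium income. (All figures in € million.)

Y = 4700

Y = C + I + G = 450 + 0.79Y + 63 + 474
Y − 0.79Y = 987
0.21Y = 987, so Y = 987/0.21 = 4700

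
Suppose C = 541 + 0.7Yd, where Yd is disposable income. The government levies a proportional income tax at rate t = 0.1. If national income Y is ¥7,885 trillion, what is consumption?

C = 5508.55

Yd = (1 − 0.1)(7885) = 0.9(7885) = 7096.5
C = 541 + 0.7(7096.5) = 541 + 4967.55 = 5508.55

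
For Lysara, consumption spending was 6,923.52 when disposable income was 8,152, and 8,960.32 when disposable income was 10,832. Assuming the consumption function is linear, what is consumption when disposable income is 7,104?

MPC = (8960.32 − 6923.52)/(10832 − 8152) = 2036.8/2680 = 0.76
a = 6923.52 − 0.76(8152) = 6923.52 − 6195.52 = 728
C = 728 + 0.76(7104) = 728 + 5399.04 = 6127.04

C = 6127.04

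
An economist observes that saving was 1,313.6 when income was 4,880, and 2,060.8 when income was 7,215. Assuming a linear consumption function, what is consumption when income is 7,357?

C = 5250.76

MPS = ΔS/ΔY = (2060.8 − 1313.6)/(7215 − 4880) = 747.2/2335 = 0.32
MPC = 1 − MPS = 0.68
Autonomous saving = 1313.6 − 0.32(4880) = -248, so a = 248
C = 248 + 0.68(7357) = 248 + 5002.76 = 5250.76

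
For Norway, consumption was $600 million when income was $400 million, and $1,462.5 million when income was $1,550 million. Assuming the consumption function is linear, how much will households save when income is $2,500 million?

S = 325

MPC = (1462.5 − 600)/(1550 − 400) = 862.5/1150 = 0.75
a = 600 − 0.75(400) = 600 − 300 = 300
C = 300 + 0.75(2500) = 2175
S = 2500 − 2175 = 325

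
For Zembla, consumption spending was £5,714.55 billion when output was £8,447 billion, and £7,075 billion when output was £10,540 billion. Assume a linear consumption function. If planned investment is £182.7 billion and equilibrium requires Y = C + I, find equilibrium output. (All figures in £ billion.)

MPC = (7075 − 5714.55)/(10540 − 8447) = 1360.45/2093 = 0.65
a = 5714.55 − 0.65(8447) = 224
Equilibrium: Y = 224 + 0.65Y + 182.7
0.35Y = 406.7, so Y = 406.7/0.35 = 1162

Y = 1162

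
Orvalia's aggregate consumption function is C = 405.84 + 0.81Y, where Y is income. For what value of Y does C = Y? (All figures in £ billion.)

Y = 2136

At break-even, C = Y: 405.84 + 0.81Y = Y
0.19Y = 405.84, so Y = 405.84/0.19 = 2136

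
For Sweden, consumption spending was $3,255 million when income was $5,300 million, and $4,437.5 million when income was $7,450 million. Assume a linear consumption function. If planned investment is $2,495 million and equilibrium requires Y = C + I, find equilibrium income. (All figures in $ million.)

MPC = (4437.5 − 3255)/(7450 − 5300) = 1182.5/2150 = 0.55
a = 3255 − 0.55(5300) = 340
Equilibrium: Y = 340 + 0.55Y + 2495
0.45Y = 2835, so Y = 2835/0.45 = 6300

Y = 6300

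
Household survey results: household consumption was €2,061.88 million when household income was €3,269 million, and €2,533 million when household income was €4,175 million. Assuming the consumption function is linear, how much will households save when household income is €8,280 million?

MPC = (2533 − 2061.88)/(4175 − 3269) = 471.12/906 = 0.52
a = 2061.88 − 0.52(3269) = 2061.88 − 1699.88 = 362
C = 362 + 0.52(8280) = 4667.6
S = 8280 − 4667.6 = 3612.4

S = 3612.4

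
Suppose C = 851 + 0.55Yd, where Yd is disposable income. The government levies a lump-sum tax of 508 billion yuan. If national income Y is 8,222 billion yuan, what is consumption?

Yd = Y − T = 8222 − 508 = 7714
C = 851 + 0.55(7714) = 851 + 4242.7 = 5093.7

C = 5093.7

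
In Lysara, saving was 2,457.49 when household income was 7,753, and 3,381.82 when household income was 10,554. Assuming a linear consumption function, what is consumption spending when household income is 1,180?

MPS = ΔS/ΔY = (3381.82 − 2457.49)/(10554 − 7753) = 924.33/2801 = 0.33
MPC = 1 − MPS = 0.67
Autonomous saving = 2457.49 − 0.33(7753) = -101, so a = 101
C = 101 + 0.67(1180) = 101 + 790.6 = 891.6

C = 891.6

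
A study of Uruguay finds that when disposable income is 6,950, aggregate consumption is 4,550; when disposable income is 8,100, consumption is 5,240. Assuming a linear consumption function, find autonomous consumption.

a = 380

MPC = ΔC/ΔY = (5240 − 4550)/(8100 − 6950) = 690/1150 = 0.6
a = C − MPC·Y = 4550 − 0.6(6950) = 4550 − 4170 = 380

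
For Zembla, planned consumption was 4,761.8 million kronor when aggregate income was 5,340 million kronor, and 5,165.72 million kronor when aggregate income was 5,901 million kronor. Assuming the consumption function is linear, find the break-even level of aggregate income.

Y = 3275

MPC = (5165.72 − 4761.8)/(5901 − 5340) = 403.92/561 = 0.72
a = 4761.8 − 0.72(5340) = 4761.8 − 3844.8 = 917
Break-even: Y = a/(1−MPC) = 917/0.28 = 3275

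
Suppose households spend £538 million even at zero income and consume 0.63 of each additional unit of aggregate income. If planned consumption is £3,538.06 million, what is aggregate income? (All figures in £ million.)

538 + 0.63Y = 3538.06
0.63Y = 3000.06, so Y = 3000.06/0.63 = 4762

Y = 4762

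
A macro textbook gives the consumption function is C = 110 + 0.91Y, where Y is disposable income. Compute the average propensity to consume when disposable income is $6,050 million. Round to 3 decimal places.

C = 110 + 0.91(6050) = 5615.5
APC = C/Y = 5615.5/6050 = 0.928

APC = 0.928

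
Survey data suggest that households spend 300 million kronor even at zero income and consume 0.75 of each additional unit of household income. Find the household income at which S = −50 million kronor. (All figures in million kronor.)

Y = 1000

S = Y − C = -300 + 0.25Y
-300 + 0.25Y = -50, so 0.25Y = 250 and Y = 1000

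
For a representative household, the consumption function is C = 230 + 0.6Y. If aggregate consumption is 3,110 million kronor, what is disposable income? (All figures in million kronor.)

230 + 0.6Y = 3110
0.6Y = 2880, so Y = 2880/0.6 = 4800

Y = 4800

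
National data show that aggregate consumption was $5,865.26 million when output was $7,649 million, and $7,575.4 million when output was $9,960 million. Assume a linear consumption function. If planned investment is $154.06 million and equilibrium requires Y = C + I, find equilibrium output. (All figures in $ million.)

Y = 1381

MPC = (7575.4 − 5865.26)/(9960 − 7649) = 1710.14/2311 = 0.74
a = 5865.26 − 0.74(7649) = 205
Equilibrium: Y = 205 + 0.74Y + 154.06
0.26Y = 359.06, so Y = 359.06/0.26 = 1381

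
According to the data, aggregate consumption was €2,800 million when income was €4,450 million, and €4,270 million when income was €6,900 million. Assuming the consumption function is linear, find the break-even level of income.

MPC = (4270 − 2800)/(6900 − 4450) = 1470/2450 = 0.6
a = 2800 − 0.6(4450) = 2800 − 2670 = 130
Break-even: Y = a/(1−MPC) = 130/0.4 = 325

Y = 325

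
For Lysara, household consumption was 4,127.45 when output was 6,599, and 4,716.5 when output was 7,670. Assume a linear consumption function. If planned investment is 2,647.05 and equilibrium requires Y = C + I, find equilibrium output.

MPC = (4716.5 − 4127.45)/(7670 − 6599) = 589.05/1071 = 0.55
a = 4127.45 − 0.55(6599) = 498
Equilibrium: Y = 498 + 0.55Y + 2647.05
0.45Y = 3145.05, so Y = 3145.05/0.45 = 6989

Y = 6989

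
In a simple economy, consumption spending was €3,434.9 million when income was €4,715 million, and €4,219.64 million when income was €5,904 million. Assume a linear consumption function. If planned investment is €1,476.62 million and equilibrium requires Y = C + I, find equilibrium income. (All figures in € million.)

Y = 5293

MPC = (4219.64 − 3434.9)/(5904 − 4715) = 784.74/1189 = 0.66
a = 3434.9 − 0.66(4715) = 323
Equilibrium: Y = 323 + 0.66Y + 1476.62
0.34Y = 1799.62, so Y = 1799.62/0.34 = 5293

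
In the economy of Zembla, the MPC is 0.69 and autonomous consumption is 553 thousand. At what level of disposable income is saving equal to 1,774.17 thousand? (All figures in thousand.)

S = Y − C = -553 + 0.31Y
-553 + 0.31Y = 1774.17, so 0.31Y = 2327.17 and Y = 7507

Y = 7507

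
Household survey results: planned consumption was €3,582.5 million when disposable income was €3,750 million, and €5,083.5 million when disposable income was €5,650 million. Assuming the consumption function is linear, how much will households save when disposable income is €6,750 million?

MPC = (5083.5 − 3582.5)/(5650 − 3750) = 1501/1900 = 0.79
a = 3582.5 − 0.79(3750) = 3582.5 − 2962.5 = 620
C = 620 + 0.79(6750) = 5952.5
S = 6750 − 5952.5 = 797.5

S = 797.5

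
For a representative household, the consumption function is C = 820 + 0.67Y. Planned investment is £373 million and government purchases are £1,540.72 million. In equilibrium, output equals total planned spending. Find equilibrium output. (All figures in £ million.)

Y = 8284

Y = C + I + G = 820 + 0.67Y + 373 + 1540.72
Y − 0.67Y = 2733.72
0.33Y = 2733.72, so Y = 2733.72/0.33 = 8284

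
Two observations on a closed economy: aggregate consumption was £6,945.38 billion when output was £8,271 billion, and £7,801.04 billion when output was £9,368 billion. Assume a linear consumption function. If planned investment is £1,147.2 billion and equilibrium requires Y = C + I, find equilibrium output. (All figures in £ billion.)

MPC = (7801.04 − 6945.38)/(9368 − 8271) = 855.66/1097 = 0.78
a = 6945.38 − 0.78(8271) = 494
Equilibrium: Y = 494 + 0.78Y + 1147.2
0.22Y = 1641.2, so Y = 1641.2/0.22 = 7460

Y = 7460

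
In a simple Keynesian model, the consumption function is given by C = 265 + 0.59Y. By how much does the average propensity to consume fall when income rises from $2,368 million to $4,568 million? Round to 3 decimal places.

At Y = 2368: C = 265 + 0.59(2368) = 1662.12, APC = 1662.12/2368 = 0.7019
At Y = 4568: C = 2960.12, APC = 2960.12/4568 = 0.6480
Fall in APC = 0.7019 − 0.6480 = 0.0539 ≈ 0.054

ΔAPC = 0.054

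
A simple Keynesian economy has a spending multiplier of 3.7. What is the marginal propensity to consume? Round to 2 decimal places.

MPC = 0.73

k = 1/(1 − MPC), so 1 − MPC = 1/k = 1/3.7 = 0.2703
MPC = 1 − 0.2703 = 0.73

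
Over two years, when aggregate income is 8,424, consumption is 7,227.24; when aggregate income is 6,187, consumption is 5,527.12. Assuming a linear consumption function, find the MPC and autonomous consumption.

MPC = 0.76; a = 825

MPC = ΔC/ΔY = (7227.24 − 5527.12)/(8424 − 6187) = 1700.12/2237 = 0.76
a = C − MPC·Y = 5527.12 − 0.76(6187) = 5527.12 − 4702.12 = 825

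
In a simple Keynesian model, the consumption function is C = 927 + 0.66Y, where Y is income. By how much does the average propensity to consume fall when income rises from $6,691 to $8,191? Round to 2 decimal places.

ΔAPC = 0.03

At Y = 6691: C = 927 + 0.66(6691) = 5343.06, APC = 5343.06/6691 = 0.799
At Y = 8191: C = 6333.06, APC = 6333.06/8191 = 0.773
Fall in APC = 0.799 − 0.773 = 0.026 ≈ 0.03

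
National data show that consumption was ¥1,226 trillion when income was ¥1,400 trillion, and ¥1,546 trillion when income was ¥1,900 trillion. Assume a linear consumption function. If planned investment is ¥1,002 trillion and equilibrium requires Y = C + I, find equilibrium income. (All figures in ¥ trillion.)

Y = 3700

MPC = (1546 − 1226)/(1900 − 1400) = 320/500 = 0.64
a = 1226 − 0.64(1400) = 330
Equilibrium: Y = 330 + 0.64Y + 1002
0.36Y = 1332, so Y = 1332/0.36 = 3700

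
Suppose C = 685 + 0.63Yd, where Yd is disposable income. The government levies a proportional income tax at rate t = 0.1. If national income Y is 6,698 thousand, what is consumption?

Yd = (1 − 0.1)(6698) = 0.9(6698) = 6028.2
C = 685 + 0.63(6028.2) = 685 + 3797.766 = 4482.766

C = 4482.766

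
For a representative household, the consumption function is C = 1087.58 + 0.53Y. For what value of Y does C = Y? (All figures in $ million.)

At break-even, C = Y: 1087.58 + 0.53Y = Y
0.47Y = 1087.58, so Y = 1087.58/0.47 = 2314

Y = 2314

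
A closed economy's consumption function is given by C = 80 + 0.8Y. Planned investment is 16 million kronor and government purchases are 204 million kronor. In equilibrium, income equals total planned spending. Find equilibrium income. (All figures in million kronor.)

Y = 1500

Y = C + I + G = 80 + 0.8Y + 16 + 204
Y − 0.8Y = 300
0.2Y = 300, so Y = 300/0.2 = 1500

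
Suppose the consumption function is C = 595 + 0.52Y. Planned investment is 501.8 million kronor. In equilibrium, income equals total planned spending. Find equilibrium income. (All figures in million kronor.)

Y = 2285

Y = C + I = 595 + 0.52Y + 501.8
Y − 0.52Y = 1096.8
0.48Y = 1096.8, so Y = 1096.8/0.48 = 2285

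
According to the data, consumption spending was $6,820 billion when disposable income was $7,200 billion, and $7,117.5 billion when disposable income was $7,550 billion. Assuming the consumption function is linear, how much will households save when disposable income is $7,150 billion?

MPC = (7117.5 − 6820)/(7550 − 7200) = 297.5/350 = 0.85
a = 6820 − 0.85(7200) = 6820 − 6120 = 700
C = 700 + 0.85(7150) = 6777.5
S = 7150 − 6777.5 = 372.5

S = 372.5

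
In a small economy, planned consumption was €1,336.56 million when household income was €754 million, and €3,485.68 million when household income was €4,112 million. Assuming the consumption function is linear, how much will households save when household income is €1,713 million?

MPC = (3485.68 − 1336.56)/(4112 − 754) = 2149.12/3358 = 0.64
a = 1336.56 − 0.64(754) = 1336.56 − 482.56 = 854
C = 854 + 0.64(1713) = 1950.32
S = 1713 − 1950.32 = -237.32

S = -237.32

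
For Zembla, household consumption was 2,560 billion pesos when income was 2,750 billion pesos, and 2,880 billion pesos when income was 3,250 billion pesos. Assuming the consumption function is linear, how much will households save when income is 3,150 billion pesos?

MPC = (2880 − 2560)/(3250 − 2750) = 320/500 = 0.64
a = 2560 − 0.64(2750) = 2560 − 1760 = 800
C = 800 + 0.64(3150) = 2816
S = 3150 − 2816 = 334

S = 334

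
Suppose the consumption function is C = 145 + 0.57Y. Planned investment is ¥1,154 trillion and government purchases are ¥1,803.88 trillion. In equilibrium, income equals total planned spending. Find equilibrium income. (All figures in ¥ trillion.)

Y = C + I + G = 145 + 0.57Y + 1154 + 1803.88
Y − 0.57Y = 3102.88
0.43Y = 3102.88, so Y = 3102.88/0.43 = 7216

Y = 7216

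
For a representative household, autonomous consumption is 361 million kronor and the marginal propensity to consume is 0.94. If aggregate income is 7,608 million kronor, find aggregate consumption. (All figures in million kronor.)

C = 7512.52

C = 361 + 0.94(7608) = 361 + 7151.52 = 7512.52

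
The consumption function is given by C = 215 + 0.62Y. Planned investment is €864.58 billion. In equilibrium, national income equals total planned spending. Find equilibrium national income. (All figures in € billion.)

Y = 2841

Y = C + I = 215 + 0.62Y + 864.58
Y − 0.62Y = 1079.58
0.38Y = 1079.58, so Y = 1079.58/0.38 = 2841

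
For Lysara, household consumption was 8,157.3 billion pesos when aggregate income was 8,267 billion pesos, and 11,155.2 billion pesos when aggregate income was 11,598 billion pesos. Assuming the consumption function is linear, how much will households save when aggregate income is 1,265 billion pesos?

MPC = (11155.2 − 8157.3)/(11598 − 8267) = 2997.9/3331 = 0.9
a = 8157.3 − 0.9(8267) = 8157.3 − 7440.3 = 717
C = 717 + 0.9(1265) = 1855.5
S = 1265 − 1855.5 = -590.5

S = -590.5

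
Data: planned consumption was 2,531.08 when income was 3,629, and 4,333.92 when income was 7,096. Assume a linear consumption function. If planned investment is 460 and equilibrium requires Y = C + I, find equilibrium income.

MPC = (4333.92 − 2531.08)/(7096 − 3629) = 1802.84/3467 = 0.52
a = 2531.08 − 0.52(3629) = 644
Equilibrium: Y = 644 + 0.52Y + 460
0.48Y = 1104, so Y = 1104/0.48 = 2300

Y = 2300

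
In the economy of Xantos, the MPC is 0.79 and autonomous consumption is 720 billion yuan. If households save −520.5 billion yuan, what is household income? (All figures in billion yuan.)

Y = 950

S = Y − C = -720 + 0.21Y
-720 + 0.21Y = -520.5, so 0.21Y = 199.5 and Y = 950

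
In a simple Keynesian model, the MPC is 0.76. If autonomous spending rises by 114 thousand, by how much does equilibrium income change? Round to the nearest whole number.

ΔY ≈ 475

The multiplier is 1/(1 − MPC) = 1/0.24.
ΔY = 114/0.24 = 475.00 ≈ 475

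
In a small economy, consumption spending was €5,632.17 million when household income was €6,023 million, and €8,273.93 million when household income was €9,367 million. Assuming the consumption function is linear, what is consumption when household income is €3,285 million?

C = 3469.15

MPC = (8273.93 − 5632.17)/(9367 − 6023) = 2641.76/3344 = 0.79
a = 5632.17 − 0.79(6023) = 5632.17 − 4758.17 = 874
C = 874 + 0.79(3285) = 874 + 2595.15 = 3469.15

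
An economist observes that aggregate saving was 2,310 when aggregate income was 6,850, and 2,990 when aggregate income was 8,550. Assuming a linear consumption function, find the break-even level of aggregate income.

Y = 1075

MPS = ΔS/ΔY = (2990 − 2310)/(8550 − 6850) = 680/1700 = 0.4
MPC = 1 − MPS = 0.6
From S(6850) = 2310: −a + 0.4(6850) = 2310, so a = 2740 − 2310 = 430
Break-even (S = 0): Y = a/MPS = 430/0.4 = 1075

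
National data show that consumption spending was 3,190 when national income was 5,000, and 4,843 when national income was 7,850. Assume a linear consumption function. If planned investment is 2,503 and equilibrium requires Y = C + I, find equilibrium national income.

Y = 6650

MPC = (4843 − 3190)/(7850 − 5000) = 1653/2850 = 0.58
a = 3190 − 0.58(5000) = 290
Equilibrium: Y = 290 + 0.58Y + 2503
0.42Y = 2793, so Y = 2793/0.42 = 6650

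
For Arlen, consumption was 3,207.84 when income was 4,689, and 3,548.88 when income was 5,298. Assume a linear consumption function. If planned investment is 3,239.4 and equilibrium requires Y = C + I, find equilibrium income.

MPC = (3548.88 − 3207.84)/(5298 − 4689) = 341.04/609 = 0.56
a = 3207.84 − 0.56(4689) = 582
Equilibrium: Y = 582 + 0.56Y + 3239.4
0.44Y = 3821.4, so Y = 3821.4/0.44 = 8685

Y = 8685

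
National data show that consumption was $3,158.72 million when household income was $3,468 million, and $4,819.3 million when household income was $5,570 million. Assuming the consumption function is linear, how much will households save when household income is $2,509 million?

S = 107.89

MPC = (4819.3 − 3158.72)/(5570 − 3468) = 1660.58/2102 = 0.79
a = 3158.72 − 0.79(3468) = 3158.72 − 2739.72 = 419
C = 419 + 0.79(2509) = 2401.11
S = 2509 − 2401.11 = 107.89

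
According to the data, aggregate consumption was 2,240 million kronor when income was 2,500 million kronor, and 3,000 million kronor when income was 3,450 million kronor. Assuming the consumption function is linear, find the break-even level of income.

Y = 1200

MPC = (3000 − 2240)/(3450 − 2500) = 760/950 = 0.8
a = 2240 − 0.8(2500) = 2240 − 2000 = 240
Break-even: Y = a/(1−MPC) = 240/0.2 = 1200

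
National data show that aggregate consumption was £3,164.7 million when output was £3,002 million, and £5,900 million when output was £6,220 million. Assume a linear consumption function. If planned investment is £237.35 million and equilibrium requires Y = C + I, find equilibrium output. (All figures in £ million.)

MPC = (5900 − 3164.7)/(6220 − 3002) = 2735.3/3218 = 0.85
a = 3164.7 − 0.85(3002) = 613
Equilibrium: Y = 613 + 0.85Y + 237.35
0.15Y = 850.35, so Y = 850.35/0.15 = 5669

Y = 5669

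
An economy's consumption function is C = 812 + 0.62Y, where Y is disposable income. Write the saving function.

S = -812 + 0.38Y

S = Y − C = Y − (812 + 0.62Y) = -812 + (1 − 0.62)Y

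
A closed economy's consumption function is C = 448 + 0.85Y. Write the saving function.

S = Y − C = Y − (448 + 0.85Y) = -448 + (1 − 0.85)Y

S = -448 + 0.15Y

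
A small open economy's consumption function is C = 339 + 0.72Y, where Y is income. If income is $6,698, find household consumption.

C = 5161.56

C = 339 + 0.72(6698) = 339 + 4822.56 = 5161.56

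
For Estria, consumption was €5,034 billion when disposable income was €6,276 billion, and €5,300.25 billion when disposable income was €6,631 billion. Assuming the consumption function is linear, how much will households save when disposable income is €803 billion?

MPC = (5300.25 − 5034)/(6631 − 6276) = 266.25/355 = 0.75
a = 5034 − 0.75(6276) = 5034 − 4707 = 327
C = 327 + 0.75(803) = 929.25
S = 803 − 929.25 = -126.25

S = -126.25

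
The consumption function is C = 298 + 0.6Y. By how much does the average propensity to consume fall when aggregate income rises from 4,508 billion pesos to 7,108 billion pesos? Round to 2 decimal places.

ΔAPC = 0.02

At Y = 4508: C = 298 + 0.6(4508) = 3002.8, APC = 3002.8/4508 = 0.666
At Y = 7108: C = 4562.8, APC = 4562.8/7108 = 0.642
Fall in APC = 0.666 − 0.642 = 0.024 ≈ 0.02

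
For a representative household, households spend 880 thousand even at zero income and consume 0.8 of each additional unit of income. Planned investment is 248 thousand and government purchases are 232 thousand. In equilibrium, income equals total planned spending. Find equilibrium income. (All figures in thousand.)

Y = C + I + G = 880 + 0.8Y + 248 + 232
Y − 0.8Y = 1360
0.2Y = 1360, so Y = 1360/0.2 = 6800

Y = 6800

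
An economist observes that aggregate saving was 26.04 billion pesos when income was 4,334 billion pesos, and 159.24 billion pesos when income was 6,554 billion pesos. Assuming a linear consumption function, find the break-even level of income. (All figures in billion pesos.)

Y = 3900

MPS = ΔS/ΔY = (159.24 − 26.04)/(6554 − 4334) = 133.2/2220 = 0.06
MPC = 1 − MPS = 0.94
From S(4334) = 26.04: −a + 0.06(4334) = 26.04, so a = 260.04 − 26.04 = 234
Break-even (S = 0): Y = a/MPS = 234/0.06 = 3900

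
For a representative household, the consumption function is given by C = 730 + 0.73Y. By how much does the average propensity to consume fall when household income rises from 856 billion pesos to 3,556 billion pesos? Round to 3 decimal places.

At Y = 856: C = 730 + 0.73(856) = 1354.88, APC = 1354.88/856 = 1.5828
At Y = 3556: C = 3325.88, APC = 3325.88/3556 = 0.9353
Fall in APC = 1.5828 − 0.9353 = 0.6475 ≈ 0.648

ΔAPC = 0.648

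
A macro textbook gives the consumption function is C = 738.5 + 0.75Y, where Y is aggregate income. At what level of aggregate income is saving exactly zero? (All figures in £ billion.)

At break-even, C = Y: 738.5 + 0.75Y = Y
0.25Y = 738.5, so Y = 738.5/0.25 = 2954

Y = 2954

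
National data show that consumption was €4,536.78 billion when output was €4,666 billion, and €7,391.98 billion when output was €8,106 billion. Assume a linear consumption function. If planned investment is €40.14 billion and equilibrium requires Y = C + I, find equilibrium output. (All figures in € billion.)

Y = 4142

MPC = (7391.98 − 4536.78)/(8106 − 4666) = 2855.2/3440 = 0.83
a = 4536.78 − 0.83(4666) = 664
Equilibrium: Y = 664 + 0.83Y + 40.14
0.17Y = 704.14, so Y = 704.14/0.17 = 4142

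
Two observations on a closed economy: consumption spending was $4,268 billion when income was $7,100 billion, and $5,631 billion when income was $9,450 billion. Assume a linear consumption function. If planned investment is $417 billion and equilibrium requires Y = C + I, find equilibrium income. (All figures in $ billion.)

MPC = (5631 − 4268)/(9450 − 7100) = 1363/2350 = 0.58
a = 4268 − 0.58(7100) = 150
Equilibrium: Y = 150 + 0.58Y + 417
0.42Y = 567, so Y = 567/0.42 = 1350

Y = 1350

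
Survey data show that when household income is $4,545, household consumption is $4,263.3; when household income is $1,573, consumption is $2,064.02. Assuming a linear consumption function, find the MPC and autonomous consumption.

MPC = 0.74; a = 900

MPC = ΔC/ΔY = (4263.3 − 2064.02)/(4545 − 1573) = 2199.28/2972 = 0.74
a = C − MPC·Y = 2064.02 − 0.74(1573) = 2064.02 − 1164.02 = 900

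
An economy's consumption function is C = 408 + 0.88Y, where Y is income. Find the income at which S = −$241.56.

Y = 1387

S = Y − C = -408 + 0.12Y
-408 + 0.12Y = -241.56, so 0.12Y = 166.44 and Y = 1387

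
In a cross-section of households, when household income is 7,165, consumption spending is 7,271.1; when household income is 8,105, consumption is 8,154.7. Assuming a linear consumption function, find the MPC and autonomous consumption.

MPC = ΔC/ΔY = (8154.7 − 7271.1)/(8105 − 7165) = 883.6/940 = 0.94
a = C − MPC·Y = 7271.1 − 0.94(7165) = 7271.1 − 6735.1 = 536

MPC = 0.94; a = 536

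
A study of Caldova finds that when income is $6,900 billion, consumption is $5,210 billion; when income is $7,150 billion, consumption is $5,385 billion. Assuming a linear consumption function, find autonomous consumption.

MPC = ΔC/ΔY = (5385 − 5210)/(7150 − 6900) = 175/250 = 0.7
a = C − MPC·Y = 5210 − 0.7(6900) = 5210 − 4830 = 380

a = 380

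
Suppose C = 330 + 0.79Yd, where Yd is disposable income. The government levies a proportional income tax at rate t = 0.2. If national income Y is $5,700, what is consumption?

Yd = (1 − 0.2)(5700) = 0.8(5700) = 4560
C = 330 + 0.79(4560) = 330 + 3602.4 = 3932.4

C = 3932.4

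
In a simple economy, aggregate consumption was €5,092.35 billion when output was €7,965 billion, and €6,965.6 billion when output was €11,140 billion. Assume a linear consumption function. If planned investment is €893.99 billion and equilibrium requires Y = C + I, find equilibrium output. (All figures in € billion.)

MPC = (6965.6 − 5092.35)/(11140 − 7965) = 1873.25/3175 = 0.59
a = 5092.35 − 0.59(7965) = 393
Equilibrium: Y = 393 + 0.59Y + 893.99
0.41Y = 1286.99, so Y = 1286.99/0.41 = 3139

Y = 3139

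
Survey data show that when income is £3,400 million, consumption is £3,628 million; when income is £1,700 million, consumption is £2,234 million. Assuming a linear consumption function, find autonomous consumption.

a = 840

MPC = ΔC/ΔY = (3628 − 2234)/(3400 − 1700) = 1394/1700 = 0.82
a = C − MPC·Y = 2234 − 0.82(1700) = 2234 − 1394 = 840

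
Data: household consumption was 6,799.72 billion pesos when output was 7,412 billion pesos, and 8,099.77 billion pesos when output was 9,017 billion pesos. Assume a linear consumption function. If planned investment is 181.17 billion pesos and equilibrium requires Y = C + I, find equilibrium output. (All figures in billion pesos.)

Y = 5143

MPC = (8099.77 − 6799.72)/(9017 − 7412) = 1300.05/1605 = 0.81
a = 6799.72 − 0.81(7412) = 796
Equilibrium: Y = 796 + 0.81Y + 181.17
0.19Y = 977.17, so Y = 977.17/0.19 = 5143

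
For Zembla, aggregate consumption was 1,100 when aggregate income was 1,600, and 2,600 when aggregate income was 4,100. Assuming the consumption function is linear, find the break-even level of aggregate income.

Y = 350

MPC = (2600 − 1100)/(4100 − 1600) = 1500/2500 = 0.6
a = 1100 − 0.6(1600) = 1100 − 960 = 140
Break-even: Y = a/(1−MPC) = 140/0.4 = 350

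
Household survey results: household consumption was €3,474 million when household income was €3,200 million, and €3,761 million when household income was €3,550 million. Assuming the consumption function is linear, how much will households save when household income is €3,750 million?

MPC = (3761 − 3474)/(3550 − 3200) = 287/350 = 0.82
a = 3474 − 0.82(3200) = 3474 − 2624 = 850
C = 850 + 0.82(3750) = 3925
S = 3750 − 3925 = -175

S = -175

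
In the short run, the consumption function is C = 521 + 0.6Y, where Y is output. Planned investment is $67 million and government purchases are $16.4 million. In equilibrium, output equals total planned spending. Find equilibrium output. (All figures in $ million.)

Y = 1511

Y = C + I + G = 521 + 0.6Y + 67 + 16.4
Y − 0.6Y = 604.4
0.4Y = 604.4, so Y = 604.4/0.4 = 1511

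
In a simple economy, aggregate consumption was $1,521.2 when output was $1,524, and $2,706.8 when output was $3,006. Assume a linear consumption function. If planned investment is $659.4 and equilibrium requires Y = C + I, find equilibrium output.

MPC = (2706.8 − 1521.2)/(3006 − 1524) = 1185.6/1482 = 0.8
a = 1521.2 − 0.8(1524) = 302
Equilibrium: Y = 302 + 0.8Y + 659.4
0.2Y = 961.4, so Y = 961.4/0.2 = 4807

Y = 4807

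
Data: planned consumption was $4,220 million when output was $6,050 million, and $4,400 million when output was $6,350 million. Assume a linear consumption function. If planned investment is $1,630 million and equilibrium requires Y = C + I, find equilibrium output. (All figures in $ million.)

MPC = (4400 − 4220)/(6350 − 6050) = 180/300 = 0.6
a = 4220 − 0.6(6050) = 590
Equilibrium: Y = 590 + 0.6Y + 1630
0.4Y = 2220, so Y = 2220/0.4 = 5550

Y = 5550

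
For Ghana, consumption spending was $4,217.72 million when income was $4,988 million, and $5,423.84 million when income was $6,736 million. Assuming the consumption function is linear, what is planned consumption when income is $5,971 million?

MPC = (5423.84 − 4217.72)/(6736 − 4988) = 1206.12/1748 = 0.69
a = 4217.72 − 0.69(4988) = 4217.72 − 3441.72 = 776
C = 776 + 0.69(5971) = 776 + 4119.99 = 4895.99

C = 4895.99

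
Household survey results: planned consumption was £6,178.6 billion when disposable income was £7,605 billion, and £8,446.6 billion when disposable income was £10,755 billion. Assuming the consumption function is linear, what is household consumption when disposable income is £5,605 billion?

C = 4738.6

MPC = (8446.6 − 6178.6)/(10755 − 7605) = 2268/3150 = 0.72
a = 6178.6 − 0.72(7605) = 6178.6 − 5475.6 = 703
C = 703 + 0.72(5605) = 703 + 4035.6 = 4738.6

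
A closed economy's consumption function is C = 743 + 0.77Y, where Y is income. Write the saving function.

S = Y − C = Y − (743 + 0.77Y) = -743 + (1 − 0.77)Y

S = -743 + 0.23Y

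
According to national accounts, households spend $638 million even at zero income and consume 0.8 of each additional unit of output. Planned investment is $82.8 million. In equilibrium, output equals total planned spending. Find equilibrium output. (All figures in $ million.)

Y = 3604

Y = C + I = 638 + 0.8Y + 82.8
Y − 0.8Y = 720.8
0.2Y = 720.8, so Y = 720.8/0.2 = 3604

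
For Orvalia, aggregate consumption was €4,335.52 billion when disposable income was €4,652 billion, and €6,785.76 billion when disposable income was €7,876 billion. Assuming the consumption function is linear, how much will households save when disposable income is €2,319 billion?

S = -243.44

MPC = (6785.76 − 4335.52)/(7876 − 4652) = 2450.24/3224 = 0.76
a = 4335.52 − 0.76(4652) = 4335.52 − 3535.52 = 800
C = 800 + 0.76(2319) = 2562.44
S = 2319 − 2562.44 = -243.44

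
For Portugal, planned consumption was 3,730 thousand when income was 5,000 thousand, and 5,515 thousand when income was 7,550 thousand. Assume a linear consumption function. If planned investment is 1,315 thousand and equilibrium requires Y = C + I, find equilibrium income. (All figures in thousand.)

Y = 5150

MPC = (5515 − 3730)/(7550 − 5000) = 1785/2550 = 0.7
a = 3730 − 0.7(5000) = 230
Equilibrium: Y = 230 + 0.7Y + 1315
0.3Y = 1545, so Y = 1545/0.3 = 5150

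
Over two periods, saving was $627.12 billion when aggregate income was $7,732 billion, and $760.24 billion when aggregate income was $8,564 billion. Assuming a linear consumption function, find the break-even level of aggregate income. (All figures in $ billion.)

MPS = ΔS/ΔY = (760.24 − 627.12)/(8564 − 7732) = 133.12/832 = 0.16
MPC = 1 − MPS = 0.84
From S(7732) = 627.12: −a + 0.16(7732) = 627.12, so a = 1237.12 − 627.12 = 610
Break-even (S = 0): Y = a/MPS = 610/0.16 = 3812.5

Y = 3812.5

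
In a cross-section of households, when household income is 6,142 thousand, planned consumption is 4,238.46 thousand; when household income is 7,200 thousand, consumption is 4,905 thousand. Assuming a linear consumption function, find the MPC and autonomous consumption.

MPC = 0.63; a = 369

MPC = ΔC/ΔY = (4905 − 4238.46)/(7200 − 6142) = 666.54/1058 = 0.63
a = C − MPC·Y = 4238.46 − 0.63(6142) = 4238.46 − 3869.46 = 369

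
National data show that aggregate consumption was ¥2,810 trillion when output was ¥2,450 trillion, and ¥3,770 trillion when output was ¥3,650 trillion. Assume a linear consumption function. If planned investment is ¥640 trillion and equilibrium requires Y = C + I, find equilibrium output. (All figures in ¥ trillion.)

MPC = (3770 − 2810)/(3650 − 2450) = 960/1200 = 0.8
a = 2810 − 0.8(2450) = 850
Equilibrium: Y = 850 + 0.8Y + 640
0.2Y = 1490, so Y = 1490/0.2 = 7450

Y = 7450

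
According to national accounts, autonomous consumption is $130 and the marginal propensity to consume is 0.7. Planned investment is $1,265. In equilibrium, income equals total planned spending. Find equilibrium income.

Y = C + I = 130 + 0.7Y + 1265
Y − 0.7Y = 1395
0.3Y = 1395, so Y = 1395/0.3 = 4650

Y = 4650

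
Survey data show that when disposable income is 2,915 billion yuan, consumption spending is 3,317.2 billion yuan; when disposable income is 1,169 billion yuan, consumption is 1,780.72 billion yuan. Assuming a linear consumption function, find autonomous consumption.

a = 752

MPC = ΔC/ΔY = (3317.2 − 1780.72)/(2915 − 1169) = 1536.48/1746 = 0.88
a = C − MPC·Y = 1780.72 − 0.88(1169) = 1780.72 − 1028.72 = 752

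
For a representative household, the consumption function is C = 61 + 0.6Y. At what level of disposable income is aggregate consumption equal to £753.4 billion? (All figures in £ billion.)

Y = 1154

61 + 0.6Y = 753.4
0.6Y = 692.4, so Y = 692.4/0.6 = 1154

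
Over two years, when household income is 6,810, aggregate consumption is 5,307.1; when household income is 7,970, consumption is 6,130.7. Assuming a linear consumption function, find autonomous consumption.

MPC = ΔC/ΔY = (6130.7 − 5307.1)/(7970 − 6810) = 823.6/1160 = 0.71
a = C − MPC·Y = 5307.1 − 0.71(6810) = 5307.1 − 4835.1 = 472

a = 472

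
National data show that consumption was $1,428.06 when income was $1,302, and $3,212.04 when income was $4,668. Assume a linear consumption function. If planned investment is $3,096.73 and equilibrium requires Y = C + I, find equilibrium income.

MPC = (3212.04 − 1428.06)/(4668 − 1302) = 1783.98/3366 = 0.53
a = 1428.06 − 0.53(1302) = 738
Equilibrium: Y = 738 + 0.53Y + 3096.73
0.47Y = 3834.73, so Y = 3834.73/0.47 = 8159

Y = 8159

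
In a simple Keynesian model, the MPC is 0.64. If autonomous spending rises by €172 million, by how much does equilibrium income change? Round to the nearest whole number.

The multiplier is 1/(1 − MPC) = 1/0.36.
ΔY = 172/0.36 = 477.78 ≈ 478

ΔY ≈ 478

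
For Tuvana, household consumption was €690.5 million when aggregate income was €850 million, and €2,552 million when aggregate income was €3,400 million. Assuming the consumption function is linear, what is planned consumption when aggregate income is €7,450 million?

C = 5508.5

MPC = (2552 − 690.5)/(3400 − 850) = 1861.5/2550 = 0.73
a = 690.5 − 0.73(850) = 690.5 − 620.5 = 70
C = 70 + 0.73(7450) = 70 + 5438.5 = 5508.5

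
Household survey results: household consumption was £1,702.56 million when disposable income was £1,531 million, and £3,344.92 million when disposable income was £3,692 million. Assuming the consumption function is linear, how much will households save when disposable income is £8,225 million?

S = 1435

MPC = (3344.92 − 1702.56)/(3692 − 1531) = 1642.36/2161 = 0.76
a = 1702.56 − 0.76(1531) = 1702.56 − 1163.56 = 539
C = 539 + 0.76(8225) = 6790
S = 8225 − 6790 = 1435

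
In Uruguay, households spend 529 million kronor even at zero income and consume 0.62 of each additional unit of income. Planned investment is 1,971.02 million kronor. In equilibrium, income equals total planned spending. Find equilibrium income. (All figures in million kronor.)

Y = C + I = 529 + 0.62Y + 1971.02
Y − 0.62Y = 2500.02
0.38Y = 2500.02, so Y = 2500.02/0.38 = 6579

Y = 6579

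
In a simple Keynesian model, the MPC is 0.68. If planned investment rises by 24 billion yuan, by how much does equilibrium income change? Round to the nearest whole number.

ΔY ≈ 75

The multiplier is 1/(1 − MPC) = 1/0.32.
ΔY = 24/0.32 = 75.00 ≈ 75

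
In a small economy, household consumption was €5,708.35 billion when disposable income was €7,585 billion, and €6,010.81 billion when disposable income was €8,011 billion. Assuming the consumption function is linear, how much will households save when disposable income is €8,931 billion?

S = 2266.99

MPC = (6010.81 − 5708.35)/(8011 − 7585) = 302.46/426 = 0.71
a = 5708.35 − 0.71(7585) = 5708.35 − 5385.35 = 323
C = 323 + 0.71(8931) = 6664.01
S = 8931 − 6664.01 = 2266.99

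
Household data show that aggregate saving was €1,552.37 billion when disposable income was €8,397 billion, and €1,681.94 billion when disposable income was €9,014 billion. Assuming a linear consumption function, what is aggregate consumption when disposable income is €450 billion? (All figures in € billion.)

MPS = ΔS/ΔY = (1681.94 − 1552.37)/(9014 − 8397) = 129.57/617 = 0.21
MPC = 1 − MPS = 0.79
Autonomous saving = 1552.37 − 0.21(8397) = -211, so a = 211
C = 211 + 0.79(450) = 211 + 355.5 = 566.5

C = 566.5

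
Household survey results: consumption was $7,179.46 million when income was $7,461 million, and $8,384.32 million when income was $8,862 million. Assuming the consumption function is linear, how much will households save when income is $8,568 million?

S = 436.52

MPC = (8384.32 − 7179.46)/(8862 − 7461) = 1204.86/1401 = 0.86
a = 7179.46 − 0.86(7461) = 7179.46 − 6416.46 = 763
C = 763 + 0.86(8568) = 8131.48
S = 8568 − 8131.48 = 436.52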